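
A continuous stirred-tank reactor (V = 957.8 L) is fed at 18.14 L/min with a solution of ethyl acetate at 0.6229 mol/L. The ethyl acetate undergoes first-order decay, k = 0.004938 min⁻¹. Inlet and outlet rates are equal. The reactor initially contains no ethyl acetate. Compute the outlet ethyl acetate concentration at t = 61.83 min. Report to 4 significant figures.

V dC/dt = Q(C_in − C) − k V C.
dC/dt = (Q/V) C_in − (Q/V + k) C; effective rate a = Q/V + k = 0.0189392 + 0.004938 = 0.0238772 min⁻¹.
C_ss = Q C_in/(Q + kV) = 0.494079 mol/L; C(t) = C_ss + (C₀ − C_ss) e^(−a t).
C(61.83) = 0.494079 + (-0.494079)·e^(−0.0238772·61.83) = 0.494079 + (-0.494079)·0.228475 = 0.381195 mol/L.

0.3812 mol/L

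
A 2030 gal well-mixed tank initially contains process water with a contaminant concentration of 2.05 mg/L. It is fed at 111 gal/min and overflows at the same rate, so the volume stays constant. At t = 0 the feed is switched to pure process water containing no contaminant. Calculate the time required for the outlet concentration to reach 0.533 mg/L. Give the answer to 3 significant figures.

Species balance on the tank: V dC/dt = Q(C_in − C), so τ = V/Q = 18.288 min.
C(t) = C_in + (C₀ − C_in) e^(−t/τ). Set C = 0.533 and solve for t:
e^(−t/τ) = (C − C_in)/(C₀ − C_in) = (0.533 − 0)/(2.05 − 0) = 0.26000
t = −τ ln(…) = 18.288 × 1.3471 = 24.636 min.

24.6 min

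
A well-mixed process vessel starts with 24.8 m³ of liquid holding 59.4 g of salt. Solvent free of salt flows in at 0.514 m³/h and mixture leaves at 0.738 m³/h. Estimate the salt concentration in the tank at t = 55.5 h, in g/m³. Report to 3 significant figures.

Let m(t) be the amount of salt. Volume: V(t) = V₀ + (Q_in − Q_out) t = 24.8 − 0.22400 t; V(55.5) = 12.368 m³.
Solute balance: dm/dt = 0 − Q_out C = −Q_out m/V(t).
dm/m = −Q_out dt/(V₀ − 0.22400 t); integrating gives ln(m/m₀) = −(Q_out/(Q_in−Q_out)) ln(V/V₀).
m = m₀ (V₀/V)^(Q_out/(Q_in−Q_out)) = 59.4 × (24.8/12.368)^(-3.2946) = 6.0021 g.
C = m/V = 6.0021/12.368 = 0.48529 g/m³.

0.485 g/m³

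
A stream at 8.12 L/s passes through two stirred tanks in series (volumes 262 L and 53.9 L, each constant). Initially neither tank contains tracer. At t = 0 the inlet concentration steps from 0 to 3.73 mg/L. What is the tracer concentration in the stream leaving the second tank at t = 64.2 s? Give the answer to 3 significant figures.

3.09 mg/L

Time constants: τᵢ = Vᵢ/Q for each well-mixed tank.
τ₁ = 262/8.12 = 32.266 s; τ₂ = 53.9/8.12 = 6.6379 s.
Solving the cascade with C₁(0)=C₂(0)=0 gives C₂(t) = C_in[1 − (τ₁ e^(−t/τ₁) − τ₂ e^(−t/τ₂))/(τ₁ − τ₂)].
At t = 64.2: e^(−t/τ₁) = 0.13674, e^(−t/τ₂) = 6.3043e-05.
C₂ = 3.73·[1 − (32.266·0.13674 − 6.6379·6.3043e-05)/(25.628)] = 3.73·0.82787 = 3.0879 mg/L.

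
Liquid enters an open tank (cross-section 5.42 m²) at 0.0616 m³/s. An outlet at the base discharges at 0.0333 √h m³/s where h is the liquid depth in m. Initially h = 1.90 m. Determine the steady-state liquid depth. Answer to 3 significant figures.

3.42 m

Accumulation of liquid (constant cross-section A): A dh/dt = Q_in − 0.0333 √h. At steady state dh/dt = 0:
Q_in = 0.0333 √h_ss ⇒ √h_ss = 0.0616/0.0333 = 1.8498.
h_ss = 1.8498² = 3.4219 m. (Since h₀ = 1.90 m < h_ss, the level will rise toward this value.)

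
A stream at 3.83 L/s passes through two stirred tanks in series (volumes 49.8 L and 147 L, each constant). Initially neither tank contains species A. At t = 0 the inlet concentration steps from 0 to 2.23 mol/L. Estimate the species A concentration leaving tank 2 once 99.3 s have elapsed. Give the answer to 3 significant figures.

Species balance on tank i: dCᵢ/dt = (Cᵢ₋₁ − Cᵢ)/τᵢ with τᵢ = Vᵢ/Q.
τ₁ = 49.8/3.83 = 13.003 s; τ₂ = 147/3.83 = 38.381 s.
Tank 1: C₁ = C_in(1 − e^(−t/τ₁)). Tank 2 (τ₁ ≠ τ₂): C₂ = C_in[1 − (τ₁ e^(−t/τ₁) − τ₂ e^(−t/τ₂))/(τ₁ − τ₂)].
At t = 99.3: e^(−t/τ₁) = 0.00048231, e^(−t/τ₂) = 0.075230.
C₂ = 2.23·[1 − (13.003·0.00048231 − 38.381·0.075230)/(-25.379)] = 2.23·0.88647 = 1.9768 mol/L.

1.98 mol/L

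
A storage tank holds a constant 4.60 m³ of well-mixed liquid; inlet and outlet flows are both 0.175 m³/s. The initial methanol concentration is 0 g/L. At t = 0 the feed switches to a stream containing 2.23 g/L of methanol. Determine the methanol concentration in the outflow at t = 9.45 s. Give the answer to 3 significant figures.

0.673 g/L

Accumulation = in − out for the solute gives V dC/dt = Q(C_in − C).
So dC/dt = (C_in − C)/τ with τ = V/Q = 4.60/0.175 = 26.286 s.
Solution: C(t) = C_in + (C₀ − C_in) e^(−t/τ).
C(9.45) = 2.23 + (0 − 2.23)·e^(−9.45/26.286) = 2.23 + (-2.2300)·0.69802 = 0.67342 g/L.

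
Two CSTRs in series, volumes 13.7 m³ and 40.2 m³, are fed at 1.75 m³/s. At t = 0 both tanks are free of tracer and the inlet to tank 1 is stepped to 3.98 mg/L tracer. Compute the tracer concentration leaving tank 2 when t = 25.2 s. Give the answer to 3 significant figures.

Each tank obeys Vᵢ dCᵢ/dt = Q(Cᵢ₋₁ − Cᵢ), so τᵢ = Vᵢ/Q.
τ₁ = 13.7/1.75 = 7.8286 s; τ₂ = 40.2/1.75 = 22.971 s.
Solving the cascade with C₁(0)=C₂(0)=0 gives C₂(t) = C_in[1 − (τ₁ e^(−t/τ₁) − τ₂ e^(−t/τ₂))/(τ₁ − τ₂)].
At t = 25.2: e^(−t/τ₁) = 0.039996, e^(−t/τ₂) = 0.33387.
C₂ = 3.98·[1 − (7.8286·0.039996 − 22.971·0.33387)/(-15.143)] = 3.98·0.51421 = 2.0465 mg/L.

2.05 mg/L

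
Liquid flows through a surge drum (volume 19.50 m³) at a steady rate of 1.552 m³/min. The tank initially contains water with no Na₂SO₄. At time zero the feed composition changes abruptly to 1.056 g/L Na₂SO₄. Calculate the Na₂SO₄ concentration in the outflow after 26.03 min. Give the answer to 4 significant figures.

Mass balance on the solute (V constant): V dC/dt = Q(C_in − C).
So dC/dt = (C_in − C)/τ with τ = V/Q = 19.50/1.552 = 12.5644 min.
Integrating: C(t) = C_in + (C₀ − C_in) e^(−t/τ).
C(26.03) = 1.056 + (0 − 1.056)·e^(−26.03/12.5644) = 1.056 + (-1.05600)·0.125969 = 0.922977 g/L.

0.9230 g/L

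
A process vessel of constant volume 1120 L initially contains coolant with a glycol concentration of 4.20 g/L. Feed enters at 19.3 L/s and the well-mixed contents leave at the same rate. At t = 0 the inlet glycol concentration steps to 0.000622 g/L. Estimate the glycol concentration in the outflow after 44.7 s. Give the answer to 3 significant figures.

1.94 g/L

Mass balance on the solute (V constant): V dC/dt = Q(C_in − C).
So dC/dt = (C_in − C)/τ with τ = V/Q = 1120/19.3 = 58.031 s.
This is linear first-order; C(t) = C_in + (C₀ − C_in) e^(−t/τ).
C(44.7) = 0.000622 + (4.20 − 0.000622)·e^(−44.7/58.031) = 0.000622 + (4.1994)·0.46288 = 1.9445 g/L.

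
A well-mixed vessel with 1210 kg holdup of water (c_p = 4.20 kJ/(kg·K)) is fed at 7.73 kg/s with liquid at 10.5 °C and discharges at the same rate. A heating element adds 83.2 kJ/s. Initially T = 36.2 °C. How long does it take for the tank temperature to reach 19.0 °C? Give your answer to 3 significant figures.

213 s

M c_p dT/dt = ṁ c_p (T_in − T) + Q̇.
τ = M/ṁ = 156.53 s; T_ss = T_in + Q̇/(ṁ c_p) = 13.063 °C.
T(t) = T_ss + (T₀ − T_ss) e^(−t/τ). Set T = 19.0:
e^(−t/τ) = (19.0 − 13.063)/(36.2 − 13.063) = 0.25661
t = −156.53 · ln(0.25661) = 212.91 s.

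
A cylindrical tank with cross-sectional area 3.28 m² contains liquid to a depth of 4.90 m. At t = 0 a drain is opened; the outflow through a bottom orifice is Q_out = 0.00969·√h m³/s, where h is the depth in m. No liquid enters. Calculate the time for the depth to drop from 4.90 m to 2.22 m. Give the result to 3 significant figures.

490 s

With no inflow, A dh/dt = −0.00969 √h.
∫ h^(−1/2) dh = −(0.00969/A) ∫ dt, giving 2√h = 2√h₀ − (0.00969/A) t.
t = 2A(√h₀ − √h)/0.00969 = 2·3.28·(√4.90 − √2.22)/0.00969
  = 6.5600 × (2.2136 − 1.4900) / 0.00969 = 489.89 s.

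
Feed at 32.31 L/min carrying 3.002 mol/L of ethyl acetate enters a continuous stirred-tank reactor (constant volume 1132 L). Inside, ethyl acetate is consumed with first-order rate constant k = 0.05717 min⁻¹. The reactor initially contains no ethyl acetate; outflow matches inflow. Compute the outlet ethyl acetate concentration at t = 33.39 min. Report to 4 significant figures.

0.9425 mol/L

Species balance: V dC/dt = Q C_in − Q C − k V C.
dC/dt = (Q/V) C_in − (Q/V + k) C; effective rate a = Q/V + k = 0.0285424 + 0.05717 = 0.0857124 min⁻¹.
C_ss = Q C_in/(Q + kV) = 0.999672 mol/L; C(t) = C_ss + (C₀ − C_ss) e^(−a t).
C(33.39) = 0.999672 + (-0.999672)·e^(−0.0857124·33.39) = 0.999672 + (-0.999672)·0.0571579 = 0.942533 mol/L.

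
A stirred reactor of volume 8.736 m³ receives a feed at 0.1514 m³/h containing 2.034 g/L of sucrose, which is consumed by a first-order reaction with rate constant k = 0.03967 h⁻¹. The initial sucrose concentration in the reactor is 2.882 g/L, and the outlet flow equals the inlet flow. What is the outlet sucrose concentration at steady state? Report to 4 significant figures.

0.6184 g/L

V dC/dt = Q(C_in − C) − k V C.
Steady state (dC/dt = 0): C_ss = Q C_in/(Q + kV) = C_in/(1 + kV/Q).
C_ss = 0.1514·2.034/(0.1514 + 0.03967·8.736) = 0.307948/0.497957 = 0.618422 g/L.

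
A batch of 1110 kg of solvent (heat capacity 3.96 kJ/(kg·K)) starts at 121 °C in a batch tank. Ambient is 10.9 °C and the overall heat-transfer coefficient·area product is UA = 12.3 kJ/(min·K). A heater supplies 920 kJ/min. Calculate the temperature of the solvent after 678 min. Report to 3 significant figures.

91.0 °C

M c_p dT/dt = −UA(T − T_amb) + Q̇.
dT/dt = (T_ss − T)/τ with T_ss = T_amb + Q̇/UA = 10.9 + 920/12.3 = 85.697 °C, τ = M c_p/UA = 1110·3.96/12.3 = 357.37 min.
Integrating: T(t) = T_ss + (T₀ − T_ss) e^(−t/τ).
T(678) = 85.697 + (35.303)·0.14999 = 90.992 °C.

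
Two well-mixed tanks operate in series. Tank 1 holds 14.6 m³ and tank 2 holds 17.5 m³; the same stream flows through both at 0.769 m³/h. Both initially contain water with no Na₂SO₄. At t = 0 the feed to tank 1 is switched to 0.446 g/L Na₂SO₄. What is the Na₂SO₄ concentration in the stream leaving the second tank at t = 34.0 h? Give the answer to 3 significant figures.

Each tank obeys Vᵢ dCᵢ/dt = Q(Cᵢ₋₁ − Cᵢ), so τᵢ = Vᵢ/Q.
τ₁ = 14.6/0.769 = 18.986 h; τ₂ = 17.5/0.769 = 22.757 h.
Tank 1: C₁ = C_in(1 − e^(−t/τ₁)). Tank 2 (τ₁ ≠ τ₂): C₂ = C_in[1 − (τ₁ e^(−t/τ₁) − τ₂ e^(−t/τ₂))/(τ₁ − τ₂)].
At t = 34.0: e^(−t/τ₁) = 0.16682, e^(−t/τ₂) = 0.22446.
C₂ = 0.446·[1 − (18.986·0.16682 − 22.757·0.22446)/(-3.7711)] = 0.446·0.48537 = 0.21647 g/L.

0.216 g/L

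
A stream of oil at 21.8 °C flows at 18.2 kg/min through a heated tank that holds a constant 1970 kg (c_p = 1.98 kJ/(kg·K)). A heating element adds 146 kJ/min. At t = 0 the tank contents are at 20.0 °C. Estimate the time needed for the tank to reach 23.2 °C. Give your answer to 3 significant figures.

85.7 min

M c_p dT/dt = ṁ c_p (T_in − T) + Q̇.
τ = M/ṁ = 108.24 min; T_ss = T_in + Q̇/(ṁ c_p) = 25.852 °C.
T(t) = T_ss + (T₀ − T_ss) e^(−t/τ). Set T = 23.2:
e^(−t/τ) = (23.2 − 25.852)/(20.0 − 25.852) = 0.45313
t = −108.24 · ln(0.45313) = 85.681 min.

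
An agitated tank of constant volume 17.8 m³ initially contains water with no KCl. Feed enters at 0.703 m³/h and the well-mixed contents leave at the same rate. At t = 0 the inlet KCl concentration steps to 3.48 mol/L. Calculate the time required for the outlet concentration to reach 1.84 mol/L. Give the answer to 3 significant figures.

19.0 h

Mass balance on the solute (V constant): V dC/dt = Q(C_in − C), so τ = V/Q = 25.320 h.
C(t) = C_in + (C₀ − C_in) e^(−t/τ). Set C = 1.84 and solve for t:
e^(−t/τ) = (C − C_in)/(C₀ − C_in) = (1.84 − 3.48)/(0 − 3.48) = 0.47126
t = −τ ln(…) = 25.320 × 0.75234 = 19.049 h.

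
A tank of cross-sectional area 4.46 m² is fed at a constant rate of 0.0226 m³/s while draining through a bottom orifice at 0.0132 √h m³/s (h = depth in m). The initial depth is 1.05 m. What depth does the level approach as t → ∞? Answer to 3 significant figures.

2.93 m

Level balance: A dh/dt = 0.0226 − 0.0132 √h. Setting dh/dt = 0:
Q_in = 0.0132 √h_ss ⇒ √h_ss = 0.0226/0.0132 = 1.7121.
h_ss = 1.7121² = 2.9314 m. (Since h₀ = 1.05 m < h_ss, the level will rise toward this value.)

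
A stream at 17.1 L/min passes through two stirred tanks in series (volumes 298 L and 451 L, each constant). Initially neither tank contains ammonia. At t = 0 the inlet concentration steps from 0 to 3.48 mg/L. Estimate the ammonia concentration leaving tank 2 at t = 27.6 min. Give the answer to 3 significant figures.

1.27 mg/L

Time constants: τᵢ = Vᵢ/Q for each well-mixed tank.
τ₁ = 298/17.1 = 17.427 min; τ₂ = 451/17.1 = 26.374 min.
Tank 1: C₁ = C_in(1 − e^(−t/τ₁)). Tank 2 (τ₁ ≠ τ₂): C₂ = C_in[1 − (τ₁ e^(−t/τ₁) − τ₂ e^(−t/τ₂))/(τ₁ − τ₂)].
At t = 27.6: e^(−t/τ₁) = 0.20520, e^(−t/τ₂) = 0.35117.
C₂ = 3.48·[1 − (17.427·0.20520 − 26.374·0.35117)/(-8.9474)] = 3.48·0.36452 = 1.2685 mg/L.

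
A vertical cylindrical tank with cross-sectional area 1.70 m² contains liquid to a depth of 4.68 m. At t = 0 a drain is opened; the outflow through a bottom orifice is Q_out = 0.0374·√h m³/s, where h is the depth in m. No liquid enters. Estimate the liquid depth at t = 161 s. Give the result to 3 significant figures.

0.154 m

With no inflow, A dh/dt = −0.0374 √h.
Separate and integrate: 2(√h − √h₀) = −(0.0374/A) t.
√h = √4.68 − 0.0374·161/(2·1.70) = 2.1633 − 1.7710 = 0.39233.
h = 0.39233² = 0.15392 m.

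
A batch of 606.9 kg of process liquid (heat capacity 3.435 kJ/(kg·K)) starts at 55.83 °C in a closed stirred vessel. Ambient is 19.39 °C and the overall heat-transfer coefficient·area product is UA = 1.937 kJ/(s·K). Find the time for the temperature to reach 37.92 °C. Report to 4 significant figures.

727.8 s

Lumped-capacitance energy balance: M c_p dT/dt = UA(T_amb − T).
τ = M c_p/UA = 1076.25 s; T_ss = T_amb = 19.3900 °C.
T(t) = T_ss + (T₀ − T_ss)e^(−t/τ); set T = 37.92:
t = −τ ln[(T − T_ss)/(T₀ − T_ss)] = −1076.25 · ln(0.508507) = 727.844 s.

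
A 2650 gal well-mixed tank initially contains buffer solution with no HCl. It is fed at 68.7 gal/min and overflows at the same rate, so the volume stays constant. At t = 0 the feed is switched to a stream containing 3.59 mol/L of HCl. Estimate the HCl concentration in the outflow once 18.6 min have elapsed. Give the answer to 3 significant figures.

1.37 mol/L

Species balance on the tank: V dC/dt = Q(C_in − C).
Rewrite as dC/dt + C/τ = C_in/τ, τ = V/Q = 38.574 min.
C approaches C_in exponentially: C(t) = C_in + (C₀ − C_in) e^(−t/τ).
C(18.6) = 3.59 + (0 − 3.59)·e^(−18.6/38.574) = 3.59 + (-3.5900)·0.61743 = 1.3734 mol/L.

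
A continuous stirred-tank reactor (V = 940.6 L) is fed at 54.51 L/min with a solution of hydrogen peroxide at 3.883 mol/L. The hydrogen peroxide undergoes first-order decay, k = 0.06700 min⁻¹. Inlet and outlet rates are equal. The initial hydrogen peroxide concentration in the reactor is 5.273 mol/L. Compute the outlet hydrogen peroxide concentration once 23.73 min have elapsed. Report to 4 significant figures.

V dC/dt = Q(C_in − C) − k V C.
dC/dt = (Q/V) C_in − (Q/V + k) C; effective rate a = Q/V + k = 0.0579524 + 0.06700 = 0.124952 min⁻¹.
C_ss = Q C_in/(Q + kV) = 1.80092 mol/L; C(t) = C_ss + (C₀ − C_ss) e^(−a t).
C(23.73) = 1.80092 + (3.47208)·e^(−0.124952·23.73) = 1.80092 + (3.47208)·0.0515543 = 1.97992 mol/L.

1.980 mol/L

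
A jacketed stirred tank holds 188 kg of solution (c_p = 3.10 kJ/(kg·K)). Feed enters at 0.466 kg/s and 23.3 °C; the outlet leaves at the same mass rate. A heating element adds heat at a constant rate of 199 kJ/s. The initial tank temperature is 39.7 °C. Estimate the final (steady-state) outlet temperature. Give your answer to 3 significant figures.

161 °C

M c_p dT/dt = ṁ c_p (T_in − T) + Q̇.
At steady state dT/dt = 0 ⇒ T_ss = T_in + Q̇/(ṁ c_p) = 23.3 + 199/(0.466·3.10) = 161.05 °C.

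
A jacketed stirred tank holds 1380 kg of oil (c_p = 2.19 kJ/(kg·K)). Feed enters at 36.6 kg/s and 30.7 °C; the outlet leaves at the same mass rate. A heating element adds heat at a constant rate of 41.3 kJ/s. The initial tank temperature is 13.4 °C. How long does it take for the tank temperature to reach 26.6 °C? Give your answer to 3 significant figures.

50.9 s

M c_p dT/dt = ṁ c_p (T_in − T) + Q̇.
τ = M/ṁ = 37.705 s; T_ss = T_in + Q̇/(ṁ c_p) = 31.215 °C.
T(t) = T_ss + (T₀ − T_ss) e^(−t/τ). Set T = 26.6:
e^(−t/τ) = (26.6 − 31.215)/(13.4 − 31.215) = 0.25906
t = −37.705 · ln(0.25906) = 50.928 s.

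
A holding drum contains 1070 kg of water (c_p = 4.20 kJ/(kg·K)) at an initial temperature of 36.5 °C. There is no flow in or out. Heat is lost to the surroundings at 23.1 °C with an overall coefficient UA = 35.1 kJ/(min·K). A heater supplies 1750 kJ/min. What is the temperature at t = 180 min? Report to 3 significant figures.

64.0 °C

M c_p dT/dt = −UA(T − T_amb) + Q̇.
dT/dt = (T_ss − T)/τ with T_ss = T_amb + Q̇/UA = 23.1 + 1750/35.1 = 72.958 °C, τ = M c_p/UA = 1070·4.20/35.1 = 128.03 min.
This is linear first-order; T(t) = T_ss + (T₀ − T_ss) e^(−t/τ).
T(180) = 72.958 + (-36.458)·0.24515 = 64.020 °C.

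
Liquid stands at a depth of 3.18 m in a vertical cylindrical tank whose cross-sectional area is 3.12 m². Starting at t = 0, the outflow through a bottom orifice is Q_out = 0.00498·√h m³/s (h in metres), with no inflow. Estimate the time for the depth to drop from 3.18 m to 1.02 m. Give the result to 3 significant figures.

969 s

With no inflow, A dh/dt = −0.00498 √h.
∫ h^(−1/2) dh = −(0.00498/A) ∫ dt, giving 2√h = 2√h₀ − (0.00498/A) t.
t = 2A(√h₀ − √h)/0.00498 = 2·3.12·(√3.18 − √1.02)/0.00498
  = 6.2400 × (1.7833 − 1.0100) / 0.00498 = 968.96 s.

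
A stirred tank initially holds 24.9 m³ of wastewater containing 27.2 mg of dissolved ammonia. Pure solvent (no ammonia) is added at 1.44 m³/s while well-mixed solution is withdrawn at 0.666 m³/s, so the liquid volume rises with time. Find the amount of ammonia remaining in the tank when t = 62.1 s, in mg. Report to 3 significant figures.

Let m(t) be the amount of ammonia. Volume: V(t) = V₀ + (Q_in − Q_out) t = 24.9 + 0.77400 t; V(62.1) = 72.965 m³.
Species balance (pure solvent in): dm/dt = −Q_out · m/V(t).
dm/m = −Q_out dt/(V₀ + 0.77400 t); integrating gives ln(m/m₀) = −(Q_out/(Q_in−Q_out)) ln(V/V₀).
m = m₀ (V₀/V)^(Q_out/(Q_in−Q_out)) = 27.2 × (24.9/72.965)^(0.86047) = 10.785 mg.

10.8 mg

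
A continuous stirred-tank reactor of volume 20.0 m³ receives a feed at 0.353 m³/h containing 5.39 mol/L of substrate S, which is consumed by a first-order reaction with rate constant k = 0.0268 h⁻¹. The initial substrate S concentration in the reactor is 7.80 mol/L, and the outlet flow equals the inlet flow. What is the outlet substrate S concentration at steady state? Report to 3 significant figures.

Accumulation = in − out − consumed: V dC/dt = Q C_in − Q C − k V C.
Steady state (dC/dt = 0): C_ss = Q C_in/(Q + kV) = C_in/(1 + kV/Q).
C_ss = 0.353·5.39/(0.353 + 0.0268·20.0) = 1.9027/0.88900 = 2.1402 mol/L.

2.14 mol/L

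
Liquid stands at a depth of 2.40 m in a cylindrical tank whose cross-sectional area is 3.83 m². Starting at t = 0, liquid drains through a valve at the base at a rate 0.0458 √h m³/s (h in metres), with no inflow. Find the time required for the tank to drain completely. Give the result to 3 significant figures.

259 s

With no inflow, A dh/dt = −0.0458 √h.
Separate and integrate: 2(√h − √h₀) = −(0.0458/A) t.
Tank is empty when √h = 0: t_empty = 2A√h₀/0.0458.
t_empty = 2·3.83·√2.40/0.0458 = 7.6600·1.5492/0.0458 = 259.10 s.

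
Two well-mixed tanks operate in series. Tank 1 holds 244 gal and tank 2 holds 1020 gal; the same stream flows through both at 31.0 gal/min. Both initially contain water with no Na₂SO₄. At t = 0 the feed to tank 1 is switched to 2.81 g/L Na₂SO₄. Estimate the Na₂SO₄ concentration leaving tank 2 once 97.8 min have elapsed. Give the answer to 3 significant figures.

2.62 g/L

Time constants: τᵢ = Vᵢ/Q for each well-mixed tank.
τ₁ = 244/31.0 = 7.8710 min; τ₂ = 1020/31.0 = 32.903 min.
Tank 1: C₁ = C_in(1 − e^(−t/τ₁)). Tank 2 (τ₁ ≠ τ₂): C₂ = C_in[1 − (τ₁ e^(−t/τ₁) − τ₂ e^(−t/τ₂))/(τ₁ − τ₂)].
At t = 97.8: e^(−t/τ₁) = 4.0153e-06, e^(−t/τ₂) = 0.051183.
C₂ = 2.81·[1 − (7.8710·4.0153e-06 − 32.903·0.051183)/(-25.032)] = 2.81·0.93272 = 2.6210 g/L.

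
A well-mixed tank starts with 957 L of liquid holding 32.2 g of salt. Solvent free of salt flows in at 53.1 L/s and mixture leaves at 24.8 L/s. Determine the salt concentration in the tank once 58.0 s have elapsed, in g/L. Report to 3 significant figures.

Total volume: dV/dt = Q_in − Q_out = 28.300 L/s, so V(t) = 957 + 28.300 t and V(58.0) = 2598.4 L.
Solute balance: dm/dt = 0 − Q_out C = −Q_out m/V(t).
dm/m = −Q_out dt/(V₀ + 28.300 t); integrating gives ln(m/m₀) = −(Q_out/(Q_in−Q_out)) ln(V/V₀).
m = m₀ (V₀/V)^(Q_out/(Q_in−Q_out)) = 32.2 × (957/2598.4)^(0.87633) = 13.419 g.
C = m/V = 13.419/2598.4 = 0.0051642 g/L.

0.00516 g/L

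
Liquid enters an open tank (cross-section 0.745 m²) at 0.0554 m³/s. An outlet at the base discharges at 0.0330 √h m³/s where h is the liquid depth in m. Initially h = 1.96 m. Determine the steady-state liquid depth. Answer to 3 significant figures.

Volume balance on the tank: A dh/dt = Q_in − 0.0330 √h. At steady state dh/dt = 0:
Q_in = 0.0330 √h_ss ⇒ √h_ss = 0.0554/0.0330 = 1.6788.
h_ss = 1.6788² = 2.8183 m. (Since h₀ = 1.96 m < h_ss, the level will rise toward this value.)

2.82 m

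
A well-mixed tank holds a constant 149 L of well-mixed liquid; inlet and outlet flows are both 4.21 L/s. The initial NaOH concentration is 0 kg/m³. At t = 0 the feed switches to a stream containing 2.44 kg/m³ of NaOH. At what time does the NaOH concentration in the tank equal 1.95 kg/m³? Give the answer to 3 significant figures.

56.8 s

Species balance: V dC/dt = Q(C_in − C) ⇒ τ = V/Q = 35.392 s.
C(t) = C_in + (C₀ − C_in) e^(−t/τ). Set C = 1.95 and solve for t:
e^(−t/τ) = (C − C_in)/(C₀ − C_in) = (1.95 − 2.44)/(0 − 2.44) = 0.20082
t = −τ ln(…) = 35.392 × 1.6053 = 56.816 s.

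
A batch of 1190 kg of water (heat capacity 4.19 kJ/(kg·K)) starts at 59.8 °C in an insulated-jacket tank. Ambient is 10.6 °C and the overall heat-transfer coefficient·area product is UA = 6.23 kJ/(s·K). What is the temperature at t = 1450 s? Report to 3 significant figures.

Unsteady energy balance on the tank contents: M c_p dT/dt = −UA(T − T_amb).
dT/dt = (T_ss − T)/τ with T_ss = T_amb = 10.600 °C, τ = M c_p/UA = 1190·4.19/6.23 = 800.34 s.
This is linear first-order; T(t) = T_ss + (T₀ − T_ss) e^(−t/τ).
T(1450) = 10.600 + (49.200)·0.16337 = 18.638 °C.

18.6 °C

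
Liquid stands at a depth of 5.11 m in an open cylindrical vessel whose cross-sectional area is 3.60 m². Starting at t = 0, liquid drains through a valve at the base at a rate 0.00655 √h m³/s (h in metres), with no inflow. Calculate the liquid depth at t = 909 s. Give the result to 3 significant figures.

2.06 m

With no inflow, A dh/dt = −0.00655 √h.
Separate and integrate: 2(√h − √h₀) = −(0.00655/A) t.
√h = √5.11 − 0.00655·909/(2·3.60) = 2.2605 − 0.82694 = 1.4336.
h = 1.4336² = 2.0552 m.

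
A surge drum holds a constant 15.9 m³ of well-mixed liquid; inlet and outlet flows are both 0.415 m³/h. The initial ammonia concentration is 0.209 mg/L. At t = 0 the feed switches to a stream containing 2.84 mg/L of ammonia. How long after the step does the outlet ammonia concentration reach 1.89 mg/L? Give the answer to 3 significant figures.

Species balance on the tank: V dC/dt = Q(C_in − C), so τ = V/Q = 38.313 h.
C(t) = C_in + (C₀ − C_in) e^(−t/τ). Set C = 1.89 and solve for t:
e^(−t/τ) = (C − C_in)/(C₀ − C_in) = (1.89 − 2.84)/(0.209 − 2.84) = 0.36108
t = −τ ln(…) = 38.313 × 1.0187 = 39.028 h.

39.0 h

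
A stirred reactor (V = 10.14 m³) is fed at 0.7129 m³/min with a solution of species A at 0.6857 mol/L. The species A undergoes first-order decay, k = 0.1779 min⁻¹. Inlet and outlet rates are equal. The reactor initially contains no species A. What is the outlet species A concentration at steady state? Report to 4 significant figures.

0.1942 mol/L

Accumulation = in − out − consumed: V dC/dt = Q C_in − Q C − k V C.
At steady state: 0 = Q C_in − (Q + kV) C_ss, so C_ss = Q C_in/(Q + kV).
C_ss = 0.7129·0.6857/(0.7129 + 0.1779·10.14) = 0.488836/2.51681 = 0.194229 mol/L.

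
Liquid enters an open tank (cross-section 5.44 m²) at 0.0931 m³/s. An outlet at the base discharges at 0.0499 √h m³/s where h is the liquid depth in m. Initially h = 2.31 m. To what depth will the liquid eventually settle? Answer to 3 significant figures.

Level balance: A dh/dt = 0.0931 − 0.0499 √h. Setting dh/dt = 0:
Q_in = 0.0499 √h_ss ⇒ √h_ss = 0.0931/0.0499 = 1.8657.
h_ss = 1.8657² = 3.4810 m. (Since h₀ = 2.31 m < h_ss, the level will rise toward this value.)

3.48 m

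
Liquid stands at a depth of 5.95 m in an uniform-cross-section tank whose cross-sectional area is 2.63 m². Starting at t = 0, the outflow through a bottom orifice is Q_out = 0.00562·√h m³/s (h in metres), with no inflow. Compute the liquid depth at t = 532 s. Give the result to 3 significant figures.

3.50 m

Mass balance (ρ constant): A dh/dt = −0.00562 √h.
This is separable: 2 d(√h)/dt = −0.00562/A, so √h = √h₀ − (0.00562/(2A)) t.
√h = √5.95 − 0.00562·532/(2·2.63) = 2.4393 − 0.56841 = 1.8709.
h = 1.8709² = 3.5001 m.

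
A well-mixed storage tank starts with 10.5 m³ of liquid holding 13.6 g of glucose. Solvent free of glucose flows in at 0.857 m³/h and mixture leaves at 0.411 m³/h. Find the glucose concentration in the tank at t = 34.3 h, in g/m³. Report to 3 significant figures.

Total volume: dV/dt = Q_in − Q_out = 0.44600 m³/h, so V(t) = 10.5 + 0.44600 t and V(34.3) = 25.798 m³.
Species balance (pure solvent in): dm/dt = −Q_out · m/V(t).
Separate: dm/m = −Q_out dt/V(t) ⇒ ln(m/m₀) = −(Q_out/(Q_in−Q_out)) ln(V/V₀).
m = m₀ (V₀/V)^(Q_out/(Q_in−Q_out)) = 13.6 × (10.5/25.798)^(0.92152) = 5.9399 g.
C = m/V = 5.9399/25.798 = 0.23025 g/m³.

0.230 g/m³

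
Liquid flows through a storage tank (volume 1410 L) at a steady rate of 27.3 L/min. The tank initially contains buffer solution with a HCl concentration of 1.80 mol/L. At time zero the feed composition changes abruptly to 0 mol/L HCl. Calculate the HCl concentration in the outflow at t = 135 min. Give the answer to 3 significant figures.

0.132 mol/L

Mass balance on the solute (V constant): V dC/dt = Q(C_in − C).
So dC/dt = (C_in − C)/τ with τ = V/Q = 1410/27.3 = 51.648 min.
C approaches C_in exponentially: C(t) = C_in + (C₀ − C_in) e^(−t/τ).
C(135) = 0 + (1.80 − 0)·e^(−135/51.648) = 0 + (1.8000)·0.073253 = 0.13186 mol/L.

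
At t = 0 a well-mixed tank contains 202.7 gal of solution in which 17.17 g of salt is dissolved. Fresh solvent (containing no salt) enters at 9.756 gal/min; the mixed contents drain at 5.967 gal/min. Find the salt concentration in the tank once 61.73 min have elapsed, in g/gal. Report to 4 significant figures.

0.01175 g/gal

Let m(t) be the amount of salt. Volume: V(t) = V₀ + (Q_in − Q_out) t = 202.7 + 3.78900 t; V(61.73) = 436.595 gal.
Solute balance: dm/dt = 0 − Q_out C = −Q_out m/V(t).
dm/m = −Q_out dt/(V₀ + 3.78900 t); integrating gives ln(m/m₀) = −(Q_out/(Q_in−Q_out)) ln(V/V₀).
m = m₀ (V₀/V)^(Q_out/(Q_in−Q_out)) = 17.17 × (202.7/436.595)^(1.57482) = 5.12862 g.
C = m/V = 5.12862/436.595 = 0.0117469 g/gal.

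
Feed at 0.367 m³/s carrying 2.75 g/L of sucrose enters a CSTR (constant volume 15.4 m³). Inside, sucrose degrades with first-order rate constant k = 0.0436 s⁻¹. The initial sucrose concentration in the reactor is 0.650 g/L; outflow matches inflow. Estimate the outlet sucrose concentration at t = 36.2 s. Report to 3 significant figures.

0.944 g/L

Accumulation = in − out − consumed: V dC/dt = Q C_in − Q C − k V C.
This is linear with rate a = Q/V + k = 0.067431 s⁻¹.
C_ss = Q C_in/(Q + kV) = 0.97189 g/L; C(t) = C_ss + (C₀ − C_ss) e^(−a t).
C(36.2) = 0.97189 + (-0.32189)·e^(−0.067431·36.2) = 0.97189 + (-0.32189)·0.087073 = 0.94386 g/L.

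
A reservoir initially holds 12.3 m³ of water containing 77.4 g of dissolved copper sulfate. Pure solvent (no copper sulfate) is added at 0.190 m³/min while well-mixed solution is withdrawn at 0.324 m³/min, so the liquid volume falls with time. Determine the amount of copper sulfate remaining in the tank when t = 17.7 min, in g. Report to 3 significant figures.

46.1 g

Let m(t) be the amount of copper sulfate. Volume: V(t) = V₀ + (Q_in − Q_out) t = 12.3 − 0.13400 t; V(17.7) = 9.9282 m³.
Species balance (pure solvent in): dm/dt = −Q_out · m/V(t).
dm/m = −Q_out dt/(V₀ − 0.13400 t); integrating gives ln(m/m₀) = −(Q_out/(Q_in−Q_out)) ln(V/V₀).
m = m₀ (V₀/V)^(Q_out/(Q_in−Q_out)) = 77.4 × (12.3/9.9282)^(-2.4179) = 46.110 g.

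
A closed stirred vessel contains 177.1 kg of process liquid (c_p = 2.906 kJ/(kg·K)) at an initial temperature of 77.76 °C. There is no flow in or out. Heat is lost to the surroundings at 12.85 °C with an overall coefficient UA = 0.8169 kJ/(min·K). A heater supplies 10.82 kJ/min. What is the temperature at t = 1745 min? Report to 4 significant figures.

29.33 °C

Energy balance: M c_p dT/dt = −UA(T − T_amb) + Q̇.
dT/dt = (T_ss − T)/τ with T_ss = T_amb + Q̇/UA = 12.85 + 10.82/0.8169 = 26.0952 °C, τ = M c_p/UA = 177.1·2.906/0.8169 = 630.007 min.
Solution: T(t) = T_ss + (T₀ − T_ss) e^(−t/τ).
T(1745) = 26.0952 + (51.6648)·0.0626738 = 29.3332 °C.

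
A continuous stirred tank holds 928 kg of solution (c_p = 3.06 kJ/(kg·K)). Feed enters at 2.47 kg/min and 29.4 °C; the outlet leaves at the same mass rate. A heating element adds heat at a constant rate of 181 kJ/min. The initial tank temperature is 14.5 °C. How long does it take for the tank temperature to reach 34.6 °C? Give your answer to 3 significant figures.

Energy balance: M c_p dT/dt = ṁ c_p (T_in − T) + 181.
τ = M/ṁ = 375.71 min; T_ss = T_in + Q̇/(ṁ c_p) = 53.348 °C.
T(t) = T_ss + (T₀ − T_ss) e^(−t/τ). Set T = 34.6:
e^(−t/τ) = (34.6 − 53.348)/(14.5 − 53.348) = 0.48259
t = −375.71 · ln(0.48259) = 273.73 min.

274 min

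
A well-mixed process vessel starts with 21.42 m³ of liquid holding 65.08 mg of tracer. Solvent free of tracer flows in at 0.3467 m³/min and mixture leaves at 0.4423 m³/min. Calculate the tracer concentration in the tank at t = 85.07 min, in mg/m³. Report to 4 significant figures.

0.5377 mg/m³

Let m(t) be the amount of tracer. Volume: V(t) = V₀ + (Q_in − Q_out) t = 21.42 − 0.0956000 t; V(85.07) = 13.2873 m³.
Solute balance: dm/dt = 0 − Q_out C = −Q_out m/V(t).
dm/m = −Q_out dt/(V₀ − 0.0956000 t); integrating gives ln(m/m₀) = −(Q_out/(Q_in−Q_out)) ln(V/V₀).
m = m₀ (V₀/V)^(Q_out/(Q_in−Q_out)) = 65.08 × (21.42/13.2873)^(-4.62657) = 7.14461 mg.
C = m/V = 7.14461/13.2873 = 0.537702 mg/m³.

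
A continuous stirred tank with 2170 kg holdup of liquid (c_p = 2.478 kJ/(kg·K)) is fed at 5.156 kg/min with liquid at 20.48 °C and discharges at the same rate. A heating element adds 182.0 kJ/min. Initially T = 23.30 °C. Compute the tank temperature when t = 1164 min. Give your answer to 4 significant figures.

34.01 °C

First-law balance (no shaft work): M c_p dT/dt = ṁ c_p (T_in − T) + 182.0.
τ = M/ṁ = 420.869 min; T_ss = T_in + Q̇/(ṁ c_p) = 20.48 + 182.0/(5.156·2.478) = 34.7248 °C.
This is linear first-order; T(t) = T_ss + (T₀ − T_ss) e^(−t/τ).
T(1164) = 34.7248 + (-11.4248)·e^(−1164/420.869) = 34.7248 + (-11.4248)·0.0629316 = 34.0058 °C.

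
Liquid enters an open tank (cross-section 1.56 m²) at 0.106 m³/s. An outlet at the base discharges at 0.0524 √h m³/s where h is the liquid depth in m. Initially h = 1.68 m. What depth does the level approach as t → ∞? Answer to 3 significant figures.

A dh/dt = Q_in − 0.0524 √h. Steady state requires inflow = outflow:
Q_in = 0.0524 √h_ss ⇒ √h_ss = 0.106/0.0524 = 2.0229.
h_ss = 2.0229² = 4.0921 m. (Since h₀ = 1.68 m < h_ss, the level will rise toward this value.)

4.09 m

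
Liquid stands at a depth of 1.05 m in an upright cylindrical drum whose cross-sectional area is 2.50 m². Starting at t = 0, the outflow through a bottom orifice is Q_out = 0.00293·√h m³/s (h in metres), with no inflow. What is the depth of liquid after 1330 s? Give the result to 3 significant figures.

A dh/dt = −Q_out = −0.00293 √h.
Separate and integrate: 2(√h − √h₀) = −(0.00293/A) t.
√h = √1.05 − 0.00293·1330/(2·2.50) = 1.0247 − 0.77938 = 0.24532.
h = 0.24532² = 0.060179 m.

0.0602 m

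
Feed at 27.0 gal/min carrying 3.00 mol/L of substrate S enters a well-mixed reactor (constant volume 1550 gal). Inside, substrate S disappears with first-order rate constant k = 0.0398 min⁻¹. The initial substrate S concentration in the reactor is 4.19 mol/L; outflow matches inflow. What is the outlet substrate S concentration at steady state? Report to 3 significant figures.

Species balance: V dC/dt = Q C_in − Q C − k V C.
At steady state: 0 = Q C_in − (Q + kV) C_ss, so C_ss = Q C_in/(Q + kV).
C_ss = 27.0·3.00/(27.0 + 0.0398·1550) = 81.000/88.690 = 0.91329 mol/L.

0.913 mol/L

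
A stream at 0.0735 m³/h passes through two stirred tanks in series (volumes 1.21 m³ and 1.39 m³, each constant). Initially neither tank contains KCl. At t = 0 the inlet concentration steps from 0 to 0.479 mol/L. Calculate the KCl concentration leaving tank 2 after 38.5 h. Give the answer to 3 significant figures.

Species balance on tank i: dCᵢ/dt = (Cᵢ₋₁ − Cᵢ)/τᵢ with τᵢ = Vᵢ/Q.
τ₁ = 1.21/0.0735 = 16.463 h; τ₂ = 1.39/0.0735 = 18.912 h.
Tank 1: C₁ = C_in(1 − e^(−t/τ₁)). Tank 2 (τ₁ ≠ τ₂): C₂ = C_in[1 − (τ₁ e^(−t/τ₁) − τ₂ e^(−t/τ₂))/(τ₁ − τ₂)].
At t = 38.5: e^(−t/τ₁) = 0.096459, e^(−t/τ₂) = 0.13058.
C₂ = 0.479·[1 − (16.463·0.096459 − 18.912·0.13058)/(-2.4490)] = 0.479·0.64007 = 0.30660 mol/L.

0.307 mol/L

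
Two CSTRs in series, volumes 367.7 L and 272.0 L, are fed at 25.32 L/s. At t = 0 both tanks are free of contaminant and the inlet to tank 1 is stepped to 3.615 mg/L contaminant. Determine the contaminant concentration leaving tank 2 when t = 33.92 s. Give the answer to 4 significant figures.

Each tank obeys Vᵢ dCᵢ/dt = Q(Cᵢ₋₁ − Cᵢ), so τᵢ = Vᵢ/Q.
τ₁ = 367.7/25.32 = 14.5221 s; τ₂ = 272.0/25.32 = 10.7425 s.
Tank 1: C₁ = C_in(1 − e^(−t/τ₁)). Tank 2 (τ₁ ≠ τ₂): C₂ = C_in[1 − (τ₁ e^(−t/τ₁) − τ₂ e^(−t/τ₂))/(τ₁ − τ₂)].
At t = 33.92: e^(−t/τ₁) = 0.0967381, e^(−t/τ₂) = 0.0425297.
C₂ = 3.615·[1 − (14.5221·0.0967381 − 10.7425·0.0425297)/(3.77962)] = 3.615·0.749190 = 2.70832 mg/L.

2.708 mg/L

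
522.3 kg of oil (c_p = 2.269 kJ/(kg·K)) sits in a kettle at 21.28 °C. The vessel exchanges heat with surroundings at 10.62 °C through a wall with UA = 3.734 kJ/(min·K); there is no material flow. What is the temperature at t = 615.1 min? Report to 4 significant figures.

M c_p dT/dt = −UA(T − T_amb).
dT/dt = (T_ss − T)/τ with T_ss = T_amb = 10.6200 °C, τ = M c_p/UA = 522.3·2.269/3.734 = 317.380 min.
Integrating: T(t) = T_ss + (T₀ − T_ss) e^(−t/τ).
T(615.1) = 10.6200 + (10.6600)·0.143984 = 12.1549 °C.

12.15 °C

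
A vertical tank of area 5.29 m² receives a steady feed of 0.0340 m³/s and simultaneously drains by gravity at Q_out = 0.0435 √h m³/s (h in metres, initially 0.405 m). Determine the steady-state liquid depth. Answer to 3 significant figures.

0.611 m

A dh/dt = Q_in − 0.0435 √h. Steady state requires inflow = outflow:
Q_in = 0.0435 √h_ss ⇒ √h_ss = 0.0340/0.0435 = 0.78161.
h_ss = 0.78161² = 0.61091 m. (Since h₀ = 0.405 m < h_ss, the level will rise toward this value.)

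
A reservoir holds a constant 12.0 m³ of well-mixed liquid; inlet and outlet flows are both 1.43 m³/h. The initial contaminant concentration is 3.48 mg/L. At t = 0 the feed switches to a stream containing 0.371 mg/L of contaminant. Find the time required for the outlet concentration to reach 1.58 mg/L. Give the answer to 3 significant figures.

7.93 h

Species balance: V dC/dt = Q(C_in − C) ⇒ τ = V/Q = 8.3916 h.
C(t) = C_in + (C₀ − C_in) e^(−t/τ). Set C = 1.58 and solve for t:
e^(−t/τ) = (C − C_in)/(C₀ − C_in) = (1.58 − 0.371)/(3.48 − 0.371) = 0.38887
t = −τ ln(…) = 8.3916 × 0.94451 = 7.9259 h.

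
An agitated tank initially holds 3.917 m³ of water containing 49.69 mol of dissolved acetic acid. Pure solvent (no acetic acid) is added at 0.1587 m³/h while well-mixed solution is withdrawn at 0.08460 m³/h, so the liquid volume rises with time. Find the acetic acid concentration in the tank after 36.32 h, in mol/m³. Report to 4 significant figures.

Total volume: dV/dt = Q_in − Q_out = 0.0741000 m³/h, so V(t) = 3.917 + 0.0741000 t and V(36.32) = 6.60831 m³.
No acetic acid enters, so dm/dt = −Q_out · (m/V).
dm/m = −Q_out dt/(V₀ + 0.0741000 t); integrating gives ln(m/m₀) = −(Q_out/(Q_in−Q_out)) ln(V/V₀).
m = m₀ (V₀/V)^(Q_out/(Q_in−Q_out)) = 49.69 × (3.917/6.60831)^(1.14170) = 27.3493 mol.
C = m/V = 27.3493/6.60831 = 4.13863 mol/m³.

4.139 mol/m³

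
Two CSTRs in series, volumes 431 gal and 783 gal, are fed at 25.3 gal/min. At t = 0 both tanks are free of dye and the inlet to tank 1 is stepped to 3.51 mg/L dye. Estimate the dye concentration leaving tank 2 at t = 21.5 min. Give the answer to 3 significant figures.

Each tank obeys Vᵢ dCᵢ/dt = Q(Cᵢ₋₁ − Cᵢ), so τᵢ = Vᵢ/Q.
τ₁ = 431/25.3 = 17.036 min; τ₂ = 783/25.3 = 30.949 min.
Tank 1: C₁ = C_in(1 − e^(−t/τ₁)). Tank 2 (τ₁ ≠ τ₂): C₂ = C_in[1 − (τ₁ e^(−t/τ₁) − τ₂ e^(−t/τ₂))/(τ₁ − τ₂)].
At t = 21.5: e^(−t/τ₁) = 0.28307, e^(−t/τ₂) = 0.49922.
C₂ = 3.51·[1 − (17.036·0.28307 − 30.949·0.49922)/(-13.913)] = 3.51·0.23611 = 0.82874 mg/L.

0.829 mg/L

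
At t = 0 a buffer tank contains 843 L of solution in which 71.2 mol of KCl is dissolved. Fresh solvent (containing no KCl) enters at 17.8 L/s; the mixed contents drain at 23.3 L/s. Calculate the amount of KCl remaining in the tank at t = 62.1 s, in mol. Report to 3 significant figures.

Let m(t) be the amount of KCl. Volume: V(t) = V₀ + (Q_in − Q_out) t = 843 − 5.5000 t; V(62.1) = 501.45 L.
Solute balance: dm/dt = 0 − Q_out C = −Q_out m/V(t).
Separate: dm/m = −Q_out dt/V(t) ⇒ ln(m/m₀) = −(Q_out/(Q_in−Q_out)) ln(V/V₀).
m = m₀ (V₀/V)^(Q_out/(Q_in−Q_out)) = 71.2 × (843/501.45)^(-4.2364) = 7.8842 mol.

7.88 mol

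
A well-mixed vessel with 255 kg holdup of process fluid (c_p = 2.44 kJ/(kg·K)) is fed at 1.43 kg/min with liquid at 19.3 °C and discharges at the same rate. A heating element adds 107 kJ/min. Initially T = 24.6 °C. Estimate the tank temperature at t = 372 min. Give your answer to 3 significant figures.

46.8 °C

M c_p dT/dt = ṁ c_p (T_in − T) + Q̇.
Rearrange: dT/dt = (T_ss − T)/τ with τ = M/ṁ = 178.32 min and T_ss = T_in + Q̇/(ṁ c_p) = 49.966 °C.
Integrating: T(t) = T_ss + (T₀ − T_ss) e^(−t/τ).
T(372) = 49.966 + (-25.366)·e^(−372/178.32) = 49.966 + (-25.366)·0.12417 = 46.816 °C.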